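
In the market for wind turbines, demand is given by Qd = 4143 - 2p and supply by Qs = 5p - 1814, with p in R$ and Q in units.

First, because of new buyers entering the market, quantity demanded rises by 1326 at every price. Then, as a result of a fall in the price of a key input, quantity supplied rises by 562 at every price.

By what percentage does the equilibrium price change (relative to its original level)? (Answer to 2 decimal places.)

Solve the original market: 4143 - 2p = 5p - 1814, hence p = 851 and Q = 2441.
After the shift, demand is Qd = 5469 - 2p and supply is Qs = 5p - 1252.
Setting them equal: 5469 - 2p = 5p - 1252 → 6721 = 7p, so p = 6721/7 ≈ 960.1429 and Q = 24841/7 ≈ 3548.7143.
%Δp = (960.1429 − 851) / 851 × 100 = +12.83%.

+12.83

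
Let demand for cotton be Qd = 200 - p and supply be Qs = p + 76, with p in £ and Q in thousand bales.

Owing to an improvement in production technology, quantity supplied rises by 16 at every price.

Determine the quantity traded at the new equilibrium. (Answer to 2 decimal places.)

Solve the original market: 200 - p = p + 76, hence p = 62 and Q = 138.
With the change applied: demand Qd = 200 - p, supply Qs = p + 92.
Setting them equal: 200 - p = p + 92 → 108 = 2p, so p = 54 and Q = 146.

146.00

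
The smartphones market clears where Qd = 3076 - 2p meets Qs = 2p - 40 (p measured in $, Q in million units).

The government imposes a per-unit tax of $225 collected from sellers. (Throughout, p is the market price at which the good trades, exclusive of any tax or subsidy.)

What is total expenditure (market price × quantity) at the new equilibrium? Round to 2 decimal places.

1152709.50

Before the shock: 3076 - 2p = 2p - 40 ⇒ 3116 = 4p ⇒ p = 779, Q = 1518.
Since sellers keep the price net of the tax, the effective supply curve becomes Qs = 2p - 490.
Setting them equal: 3076 - 2p = 2p - 490 → 3566 = 4p, so p = 891.5 and Q = 1293.
New expenditure = 891.5 × 1293 = 1152709.50.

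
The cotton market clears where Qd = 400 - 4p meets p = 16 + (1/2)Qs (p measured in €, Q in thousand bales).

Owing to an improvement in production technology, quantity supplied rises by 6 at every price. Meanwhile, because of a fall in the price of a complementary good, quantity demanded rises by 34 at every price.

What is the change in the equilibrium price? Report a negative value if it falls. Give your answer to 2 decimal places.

Original equilibrium: 400 - 4p = 2p - 32 gives 432 = 6p, so p = 72 and Q = 112.
The shock moves the curves to Qd = 434 - 4p and Qs = 2p - 26.
Equate the new curves: 434 - 4p = 2p - 26, giving 460 = 6p, p = 230/3 ≈ 76.6667, Q = 382/3 ≈ 127.3333.
Δp = 76.6667 − 72 = +4.67.

+4.67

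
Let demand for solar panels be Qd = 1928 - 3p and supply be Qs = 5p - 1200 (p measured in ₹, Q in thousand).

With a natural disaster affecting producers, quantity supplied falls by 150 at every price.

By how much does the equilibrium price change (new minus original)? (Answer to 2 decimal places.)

+18.75

Solve the original market: 1928 - 3p = 5p - 1200, hence p = 391 and Q = 755.
With the change applied: demand Qd = 1928 - 3p, supply Qs = 5p - 1350.
Clearing the new market: 1928 - 3p = 5p - 1350, so p = 409.75 and Q = 698.75.
Δp = 409.75 − 391 = +18.75.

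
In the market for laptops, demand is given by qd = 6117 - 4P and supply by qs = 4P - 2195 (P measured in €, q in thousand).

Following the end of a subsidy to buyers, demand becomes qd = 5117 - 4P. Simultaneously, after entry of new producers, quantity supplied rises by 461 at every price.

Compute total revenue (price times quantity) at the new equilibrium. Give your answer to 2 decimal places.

Solve the original market: 6117 - 4P = 4P - 2195, hence P = 1039 and q = 1961.
After the shift, demand is qd = 5117 - 4P and supply is qs = 4P - 1734.
Clearing the new market: 5117 - 4P = 4P - 1734, so P = 856.375 and q = 1691.5.
New expenditure = 856.375 × 1691.5 = 1448558.31.

1448558.31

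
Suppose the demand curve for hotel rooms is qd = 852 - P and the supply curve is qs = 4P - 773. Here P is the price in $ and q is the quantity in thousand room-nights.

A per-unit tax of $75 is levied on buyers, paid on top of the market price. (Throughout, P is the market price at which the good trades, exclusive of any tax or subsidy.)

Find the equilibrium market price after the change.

310

Initially, 852 - P = 4P - 773, so 1625 = 5P and P = 325, q = 527.
Since buyers pay the price plus the tax, the effective demand curve becomes qd = 777 - P.
Clearing the new market: 777 - P = 4P - 773, so P = 310 and q = 467.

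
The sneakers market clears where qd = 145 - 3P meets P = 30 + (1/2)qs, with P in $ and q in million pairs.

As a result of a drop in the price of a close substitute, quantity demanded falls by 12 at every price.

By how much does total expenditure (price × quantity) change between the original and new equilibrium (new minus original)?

-238.08

Solve the original market: 145 - 3P = 2P - 60, hence P = 41 and q = 22.
The shock moves the curves to qd = 133 - 3P and qs = 2P - 60.
Clearing the new market: 133 - 3P = 2P - 60, so P = 38.6 and q = 17.2.
Expenditure moves from 41×22 = 902 to 38.6×17.2 = 663.92; change = -238.08.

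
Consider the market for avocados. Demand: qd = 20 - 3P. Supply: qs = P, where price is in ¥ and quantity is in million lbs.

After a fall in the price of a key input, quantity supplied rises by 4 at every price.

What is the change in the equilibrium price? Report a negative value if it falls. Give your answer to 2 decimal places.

Solve the original market: 20 - 3P = P, hence P = 5 and q = 5.
The shock moves the curves to qd = 20 - 3P and qs = P + 4.
New equilibrium: 20 - 3P = P + 4 ⇒ 16 = 4P ⇒ P = 4, q = 8.
ΔP = 4 − 5 = -1.00.

-1.00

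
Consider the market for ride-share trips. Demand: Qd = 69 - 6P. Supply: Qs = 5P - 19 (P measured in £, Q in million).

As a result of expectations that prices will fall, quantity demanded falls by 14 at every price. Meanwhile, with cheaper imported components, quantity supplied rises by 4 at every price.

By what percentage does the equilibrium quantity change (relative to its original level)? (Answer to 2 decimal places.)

Initially, 69 - 6P = 5P - 19, so 88 = 11P and P = 8, Q = 21.
With the change applied: demand Qd = 55 - 6P, supply Qs = 5P - 15.
Clearing the new market: 55 - 6P = 5P - 15, so P = 70/11 ≈ 6.3636 and Q = 185/11 ≈ 16.8182.
%ΔQ = (16.8182 − 21) / 21 × 100 = -19.91%.

-19.91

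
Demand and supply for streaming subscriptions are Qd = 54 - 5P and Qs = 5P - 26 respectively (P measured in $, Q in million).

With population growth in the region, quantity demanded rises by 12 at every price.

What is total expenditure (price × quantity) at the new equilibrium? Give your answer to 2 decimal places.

184.00

Before the shock: 54 - 5P = 5P - 26 ⇒ 80 = 10P ⇒ P = 8, Q = 14.
The shock moves the curves to Qd = 66 - 5P and Qs = 5P - 26.
New equilibrium: 66 - 5P = 5P - 26 ⇒ 92 = 10P ⇒ P = 9.2, Q = 20.
New expenditure = 9.2 × 20 = 184.00.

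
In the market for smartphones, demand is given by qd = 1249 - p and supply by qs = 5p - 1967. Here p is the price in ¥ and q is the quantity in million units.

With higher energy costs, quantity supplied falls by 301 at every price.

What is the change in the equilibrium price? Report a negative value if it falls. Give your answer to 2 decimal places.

Before the shock: 1249 - p = 5p - 1967 ⇒ 3216 = 6p ⇒ p = 536, q = 713.
With the change applied: demand qd = 1249 - p, supply qs = 5p - 2268.
New equilibrium: 1249 - p = 5p - 2268 ⇒ 3517 = 6p ⇒ p = 3517/6 ≈ 586.1667, q = 3977/6 ≈ 662.8333.
Δp = 586.1667 − 536 = +50.17.

+50.17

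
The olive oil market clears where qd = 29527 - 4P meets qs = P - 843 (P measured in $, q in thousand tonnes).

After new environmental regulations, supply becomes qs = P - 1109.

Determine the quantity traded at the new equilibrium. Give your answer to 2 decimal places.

5018.20

Before the shock: 29527 - 4P = P - 843 ⇒ 30370 = 5P ⇒ P = 6074, q = 5231.
After the shift, demand is qd = 29527 - 4P and supply is qs = P - 1109.
New equilibrium: 29527 - 4P = P - 1109 ⇒ 30636 = 5P ⇒ P = 6127.2, q = 5018.2.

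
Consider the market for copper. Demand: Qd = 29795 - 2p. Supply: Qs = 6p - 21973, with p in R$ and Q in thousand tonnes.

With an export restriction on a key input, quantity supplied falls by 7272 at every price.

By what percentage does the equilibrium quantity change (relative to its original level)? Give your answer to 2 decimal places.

Solve the original market: 29795 - 2p = 6p - 21973, hence p = 6471 and Q = 16853.
The new curves are Qd = 29795 - 2p (demand) and Qs = 6p - 29245 (supply).
New equilibrium: 29795 - 2p = 6p - 29245 ⇒ 59040 = 8p ⇒ p = 7380, Q = 15035.
%ΔQ = (15035 − 16853) / 16853 × 100 = -10.79%.

-10.79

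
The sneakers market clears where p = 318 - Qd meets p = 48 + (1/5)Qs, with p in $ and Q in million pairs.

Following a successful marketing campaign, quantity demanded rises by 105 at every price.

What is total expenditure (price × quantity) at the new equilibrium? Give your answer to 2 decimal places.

34531.25

Solve the original market: 318 - p = 5p - 240, hence p = 93 and Q = 225.
The shock moves the curves to Qd = 423 - p and Qs = 5p - 240.
New equilibrium: 423 - p = 5p - 240 ⇒ 663 = 6p ⇒ p = 110.5, Q = 312.5.
New expenditure = 110.5 × 312.5 = 34531.25.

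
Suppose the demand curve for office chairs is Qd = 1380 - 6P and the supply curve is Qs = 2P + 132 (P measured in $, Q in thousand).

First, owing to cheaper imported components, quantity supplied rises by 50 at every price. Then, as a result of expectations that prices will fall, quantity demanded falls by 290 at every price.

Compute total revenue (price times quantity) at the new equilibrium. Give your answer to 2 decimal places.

46421.50

Original equilibrium: 1380 - 6P = 2P + 132 gives 1248 = 8P, so P = 156 and Q = 444.
The shock moves the curves to Qd = 1090 - 6P and Qs = 2P + 182.
Equate the new curves: 1090 - 6P = 2P + 182, giving 908 = 8P, P = 113.5, Q = 409.
New expenditure = 113.5 × 409 = 46421.50.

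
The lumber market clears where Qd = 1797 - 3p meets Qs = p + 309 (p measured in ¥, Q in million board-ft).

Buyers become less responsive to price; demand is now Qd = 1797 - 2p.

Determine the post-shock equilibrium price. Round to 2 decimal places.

Initially, 1797 - 3p = p + 309, so 1488 = 4p and p = 372, Q = 681.
The shock moves the curves to Qd = 1797 - 2p and Qs = p + 309.
Equate the new curves: 1797 - 2p = p + 309, giving 1488 = 3p, p = 496, Q = 805.

496.00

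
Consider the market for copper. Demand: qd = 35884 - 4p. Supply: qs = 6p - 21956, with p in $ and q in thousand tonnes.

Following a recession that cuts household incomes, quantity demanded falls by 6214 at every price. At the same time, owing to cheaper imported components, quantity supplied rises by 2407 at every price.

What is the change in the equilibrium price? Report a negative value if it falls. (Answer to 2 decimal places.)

Before the shock: 35884 - 4p = 6p - 21956 ⇒ 57840 = 10p ⇒ p = 5784, q = 12748.
After the shift, demand is qd = 29670 - 4p and supply is qs = 6p - 19549.
Equate the new curves: 29670 - 4p = 6p - 19549, giving 49219 = 10p, p = 4921.9, q = 9982.4.
Δp = 4921.9 − 5784 = -862.10.

-862.10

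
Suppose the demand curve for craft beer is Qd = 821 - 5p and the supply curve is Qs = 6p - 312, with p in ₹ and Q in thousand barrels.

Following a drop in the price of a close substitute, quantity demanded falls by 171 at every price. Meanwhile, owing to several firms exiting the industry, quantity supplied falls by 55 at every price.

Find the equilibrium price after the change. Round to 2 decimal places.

92.45

Before the shock: 821 - 5p = 6p - 312 ⇒ 1133 = 11p ⇒ p = 103, Q = 306.
With the change applied: demand Qd = 650 - 5p, supply Qs = 6p - 367.
Clearing the new market: 650 - 5p = 6p - 367, so p = 1017/11 ≈ 92.4545 and Q = 2065/11 ≈ 187.7273.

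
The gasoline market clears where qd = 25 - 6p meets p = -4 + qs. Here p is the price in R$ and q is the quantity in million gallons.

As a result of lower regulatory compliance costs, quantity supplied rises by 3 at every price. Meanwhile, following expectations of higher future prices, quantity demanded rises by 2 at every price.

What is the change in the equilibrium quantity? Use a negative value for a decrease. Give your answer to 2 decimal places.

+2.86

Before the shock: 25 - 6p = p + 4 ⇒ 21 = 7p ⇒ p = 3, q = 7.
After the shift, demand is qd = 27 - 6p and supply is qs = p + 7.
Setting them equal: 27 - 6p = p + 7 → 20 = 7p, so p = 20/7 ≈ 2.8571 and q = 69/7 ≈ 9.8571.
Δq = 9.8571 − 7 = +2.86.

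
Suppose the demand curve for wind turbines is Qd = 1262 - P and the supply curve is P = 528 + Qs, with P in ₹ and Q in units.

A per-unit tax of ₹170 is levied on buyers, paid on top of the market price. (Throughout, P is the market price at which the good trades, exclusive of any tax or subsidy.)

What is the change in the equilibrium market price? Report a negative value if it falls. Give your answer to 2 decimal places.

Before the shock: 1262 - P = P - 528 ⇒ 1790 = 2P ⇒ P = 895, Q = 367.
Since buyers pay the price plus the tax, the effective demand curve becomes Qd = 1092 - P.
Clearing the new market: 1092 - P = P - 528, so P = 810 and Q = 282.
ΔP = 810 − 895 = -85.00.

-85.00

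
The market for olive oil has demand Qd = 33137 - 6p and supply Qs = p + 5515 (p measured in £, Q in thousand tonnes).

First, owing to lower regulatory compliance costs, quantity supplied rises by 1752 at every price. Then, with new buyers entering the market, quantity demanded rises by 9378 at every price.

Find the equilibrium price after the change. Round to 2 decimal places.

5035.43

Before the shock: 33137 - 6p = p + 5515 ⇒ 27622 = 7p ⇒ p = 3946, Q = 9461.
After the shift, demand is Qd = 42515 - 6p and supply is Qs = p + 7267.
Equate the new curves: 42515 - 6p = p + 7267, giving 35248 = 7p, p = 35248/7 ≈ 5035.4286, Q = 86117/7 ≈ 12302.4286.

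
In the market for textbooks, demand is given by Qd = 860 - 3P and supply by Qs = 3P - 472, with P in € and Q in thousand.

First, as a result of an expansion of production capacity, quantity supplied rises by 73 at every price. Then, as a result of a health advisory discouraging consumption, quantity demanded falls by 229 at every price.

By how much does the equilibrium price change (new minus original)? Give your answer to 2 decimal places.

-50.33

Initially, 860 - 3P = 3P - 472, so 1332 = 6P and P = 222, Q = 194.
After the shift, demand is Qd = 631 - 3P and supply is Qs = 3P - 399.
Clearing the new market: 631 - 3P = 3P - 399, so P = 515/3 ≈ 171.6667 and Q = 116.
ΔP = 171.6667 − 222 = -50.33.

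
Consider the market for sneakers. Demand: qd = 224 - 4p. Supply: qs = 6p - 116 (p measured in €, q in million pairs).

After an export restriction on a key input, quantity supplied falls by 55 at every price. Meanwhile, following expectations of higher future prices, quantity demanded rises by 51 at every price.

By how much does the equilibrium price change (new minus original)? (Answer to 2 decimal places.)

Solve the original market: 224 - 4p = 6p - 116, hence p = 34 and q = 88.
With the change applied: demand qd = 275 - 4p, supply qs = 6p - 171.
New equilibrium: 275 - 4p = 6p - 171 ⇒ 446 = 10p ⇒ p = 44.6, q = 96.6.
Δp = 44.6 − 34 = +10.60.

+10.60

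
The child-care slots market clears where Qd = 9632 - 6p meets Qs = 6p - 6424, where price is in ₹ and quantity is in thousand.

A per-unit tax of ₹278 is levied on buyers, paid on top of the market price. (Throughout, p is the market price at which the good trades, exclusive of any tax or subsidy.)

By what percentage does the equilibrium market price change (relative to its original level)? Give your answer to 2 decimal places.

Original equilibrium: 9632 - 6p = 6p - 6424 gives 16056 = 12p, so p = 1338 and Q = 1604.
Since buyers pay the price plus the tax, the effective demand curve becomes Qd = 7964 - 6p.
New equilibrium: 7964 - 6p = 6p - 6424 ⇒ 14388 = 12p ⇒ p = 1199, Q = 770.
%Δp = (1199 − 1338) / 1338 × 100 = -10.39%.

-10.39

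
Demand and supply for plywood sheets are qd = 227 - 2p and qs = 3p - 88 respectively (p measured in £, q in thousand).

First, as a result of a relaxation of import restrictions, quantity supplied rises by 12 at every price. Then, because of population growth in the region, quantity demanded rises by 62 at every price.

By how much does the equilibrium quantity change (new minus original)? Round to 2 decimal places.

Original equilibrium: 227 - 2p = 3p - 88 gives 315 = 5p, so p = 63 and q = 101.
After the shift, demand is qd = 289 - 2p and supply is qs = 3p - 76.
Setting them equal: 289 - 2p = 3p - 76 → 365 = 5p, so p = 73 and q = 143.
Δq = 143 − 101 = +42.00.

+42.00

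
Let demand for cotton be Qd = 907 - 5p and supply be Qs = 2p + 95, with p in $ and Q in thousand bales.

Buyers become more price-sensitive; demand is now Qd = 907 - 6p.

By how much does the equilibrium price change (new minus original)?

-14.5

Solve the original market: 907 - 5p = 2p + 95, hence p = 116 and Q = 327.
With the change applied: demand Qd = 907 - 6p, supply Qs = 2p + 95.
Clearing the new market: 907 - 6p = 2p + 95, so p = 101.5 and Q = 298.
Δp = 101.5 − 116 = -14.5.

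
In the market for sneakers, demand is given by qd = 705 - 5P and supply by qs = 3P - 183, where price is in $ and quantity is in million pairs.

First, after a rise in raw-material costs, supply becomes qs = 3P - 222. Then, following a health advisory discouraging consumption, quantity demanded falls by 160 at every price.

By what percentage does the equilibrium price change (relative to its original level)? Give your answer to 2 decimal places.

-13.63

Before the shock: 705 - 5P = 3P - 183 ⇒ 888 = 8P ⇒ P = 111, q = 150.
The new curves are qd = 545 - 5P (demand) and qs = 3P - 222 (supply).
Clearing the new market: 545 - 5P = 3P - 222, so P = 95.875 and q = 65.625.
%ΔP = (95.875 − 111) / 111 × 100 = -13.63%.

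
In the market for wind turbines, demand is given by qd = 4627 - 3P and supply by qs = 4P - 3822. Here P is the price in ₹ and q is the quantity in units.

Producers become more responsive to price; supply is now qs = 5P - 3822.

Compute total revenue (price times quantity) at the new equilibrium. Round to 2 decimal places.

Solve the original market: 4627 - 3P = 4P - 3822, hence P = 1207 and q = 1006.
After the shift, demand is qd = 4627 - 3P and supply is qs = 5P - 3822.
Clearing the new market: 4627 - 3P = 5P - 3822, so P = 1056.125 and q = 1458.625.
New expenditure = 1056.125 × 1458.625 = 1540490.33.

1540490.33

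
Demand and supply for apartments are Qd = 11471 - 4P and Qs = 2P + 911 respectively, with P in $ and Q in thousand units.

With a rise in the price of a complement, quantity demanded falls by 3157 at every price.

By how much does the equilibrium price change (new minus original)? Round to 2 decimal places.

Initially, 11471 - 4P = 2P + 911, so 10560 = 6P and P = 1760, Q = 4431.
The new curves are Qd = 8314 - 4P (demand) and Qs = 2P + 911 (supply).
Equate the new curves: 8314 - 4P = 2P + 911, giving 7403 = 6P, P = 7403/6 ≈ 1233.8333, Q = 10136/3 ≈ 3378.6667.
ΔP = 1233.8333 − 1760 = -526.17.

-526.17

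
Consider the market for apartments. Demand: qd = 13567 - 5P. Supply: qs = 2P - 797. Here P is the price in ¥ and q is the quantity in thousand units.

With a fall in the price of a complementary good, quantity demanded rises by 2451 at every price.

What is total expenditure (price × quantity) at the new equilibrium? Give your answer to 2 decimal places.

9626072.76

Before the shock: 13567 - 5P = 2P - 797 ⇒ 14364 = 7P ⇒ P = 2052, q = 3307.
The shock moves the curves to qd = 16018 - 5P and qs = 2P - 797.
New equilibrium: 16018 - 5P = 2P - 797 ⇒ 16815 = 7P ⇒ P = 16815/7 ≈ 2402.1429, q = 28051/7 ≈ 4007.2857.
New expenditure = 2402.1429 × 4007.2857 = 9626072.76.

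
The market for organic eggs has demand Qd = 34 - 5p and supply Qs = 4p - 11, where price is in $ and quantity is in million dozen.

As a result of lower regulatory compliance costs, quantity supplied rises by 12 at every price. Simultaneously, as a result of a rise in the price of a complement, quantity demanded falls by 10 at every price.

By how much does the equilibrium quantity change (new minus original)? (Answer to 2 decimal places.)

Initially, 34 - 5p = 4p - 11, so 45 = 9p and p = 5, Q = 9.
With the change applied: demand Qd = 24 - 5p, supply Qs = 4p + 1.
Equate the new curves: 24 - 5p = 4p + 1, giving 23 = 9p, p = 23/9 ≈ 2.5556, Q = 101/9 ≈ 11.2222.
ΔQ = 11.2222 − 9 = +2.22.

+2.22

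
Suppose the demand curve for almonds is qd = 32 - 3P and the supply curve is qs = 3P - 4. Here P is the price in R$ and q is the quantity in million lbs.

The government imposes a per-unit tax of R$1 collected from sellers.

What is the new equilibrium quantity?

12.5

Before the shock: 32 - 3P = 3P - 4 ⇒ 36 = 6P ⇒ P = 6, q = 14.
Since sellers keep the price net of the tax, the effective supply curve becomes qs = 3P - 7.
Equate the new curves: 32 - 3P = 3P - 7, giving 39 = 6P, P = 6.5, q = 12.5.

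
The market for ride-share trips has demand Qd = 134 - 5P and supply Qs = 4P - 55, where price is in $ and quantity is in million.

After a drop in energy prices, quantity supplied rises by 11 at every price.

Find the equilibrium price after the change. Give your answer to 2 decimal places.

19.78

Before the shock: 134 - 5P = 4P - 55 ⇒ 189 = 9P ⇒ P = 21, Q = 29.
The new curves are Qd = 134 - 5P (demand) and Qs = 4P - 44 (supply).
Equate the new curves: 134 - 5P = 4P - 44, giving 178 = 9P, P = 178/9 ≈ 19.7778, Q = 316/9 ≈ 35.1111.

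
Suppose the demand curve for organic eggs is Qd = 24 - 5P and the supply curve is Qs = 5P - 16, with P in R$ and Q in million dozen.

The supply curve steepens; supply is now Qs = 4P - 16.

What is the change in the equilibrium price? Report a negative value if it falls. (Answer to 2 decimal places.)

+0.44

Original equilibrium: 24 - 5P = 5P - 16 gives 40 = 10P, so P = 4 and Q = 4.
After the shift, demand is Qd = 24 - 5P and supply is Qs = 4P - 16.
Setting them equal: 24 - 5P = 4P - 16 → 40 = 9P, so P = 40/9 ≈ 4.4444 and Q = 16/9 ≈ 1.7778.
ΔP = 4.4444 − 4 = +0.44.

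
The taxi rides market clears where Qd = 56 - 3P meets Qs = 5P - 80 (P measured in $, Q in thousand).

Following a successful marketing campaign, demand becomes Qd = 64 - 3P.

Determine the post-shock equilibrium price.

18

Original equilibrium: 56 - 3P = 5P - 80 gives 136 = 8P, so P = 17 and Q = 5.
After the shift, demand is Qd = 64 - 3P and supply is Qs = 5P - 80.
Setting them equal: 64 - 3P = 5P - 80 → 144 = 8P, so P = 18 and Q = 10.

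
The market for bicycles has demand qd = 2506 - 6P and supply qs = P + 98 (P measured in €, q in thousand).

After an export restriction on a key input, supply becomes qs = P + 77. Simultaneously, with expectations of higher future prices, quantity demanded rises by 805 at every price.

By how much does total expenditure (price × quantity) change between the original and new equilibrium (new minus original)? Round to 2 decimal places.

Before the shock: 2506 - 6P = P + 98 ⇒ 2408 = 7P ⇒ P = 344, q = 442.
The new curves are qd = 3311 - 6P (demand) and qs = P + 77 (supply).
Equate the new curves: 3311 - 6P = P + 77, giving 3234 = 7P, P = 462, q = 539.
Expenditure moves from 344×442 = 152048 to 462×539 = 249018; change = +96970.00.

+96970.00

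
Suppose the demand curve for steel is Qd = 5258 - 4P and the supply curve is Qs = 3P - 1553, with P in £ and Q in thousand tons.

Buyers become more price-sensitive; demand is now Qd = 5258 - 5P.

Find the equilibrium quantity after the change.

1001.125

Before the shock: 5258 - 4P = 3P - 1553 ⇒ 6811 = 7P ⇒ P = 973, Q = 1366.
The new curves are Qd = 5258 - 5P (demand) and Qs = 3P - 1553 (supply).
Equate the new curves: 5258 - 5P = 3P - 1553, giving 6811 = 8P, P = 851.375, Q = 1001.125.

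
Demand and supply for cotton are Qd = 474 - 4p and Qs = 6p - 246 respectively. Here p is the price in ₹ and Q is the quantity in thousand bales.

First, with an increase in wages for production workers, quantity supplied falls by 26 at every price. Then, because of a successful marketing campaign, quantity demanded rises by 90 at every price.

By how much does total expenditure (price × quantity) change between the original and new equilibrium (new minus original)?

+5802.56

Solve the original market: 474 - 4p = 6p - 246, hence p = 72 and Q = 186.
With the change applied: demand Qd = 564 - 4p, supply Qs = 6p - 272.
New equilibrium: 564 - 4p = 6p - 272 ⇒ 836 = 10p ⇒ p = 83.6, Q = 229.6.
Expenditure moves from 72×186 = 13392 to 83.6×229.6 = 19194.56; change = +5802.56.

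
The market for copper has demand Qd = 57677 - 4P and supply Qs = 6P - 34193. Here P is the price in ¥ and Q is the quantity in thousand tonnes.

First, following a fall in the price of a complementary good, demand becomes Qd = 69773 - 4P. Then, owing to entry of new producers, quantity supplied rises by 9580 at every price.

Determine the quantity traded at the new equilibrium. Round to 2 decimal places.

Solve the original market: 57677 - 4P = 6P - 34193, hence P = 9187 and Q = 20929.
After the shift, demand is Qd = 69773 - 4P and supply is Qs = 6P - 24613.
Clearing the new market: 69773 - 4P = 6P - 24613, so P = 9438.6 and Q = 32018.6.

32018.60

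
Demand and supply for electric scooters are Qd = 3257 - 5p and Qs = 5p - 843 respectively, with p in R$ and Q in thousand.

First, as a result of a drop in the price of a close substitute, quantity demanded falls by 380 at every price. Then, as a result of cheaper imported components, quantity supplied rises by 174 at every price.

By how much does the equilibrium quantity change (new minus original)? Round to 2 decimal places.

Initially, 3257 - 5p = 5p - 843, so 4100 = 10p and p = 410, Q = 1207.
After the shift, demand is Qd = 2877 - 5p and supply is Qs = 5p - 669.
Equate the new curves: 2877 - 5p = 5p - 669, giving 3546 = 10p, p = 354.6, Q = 1104.
ΔQ = 1104 − 1207 = -103.00.

-103.00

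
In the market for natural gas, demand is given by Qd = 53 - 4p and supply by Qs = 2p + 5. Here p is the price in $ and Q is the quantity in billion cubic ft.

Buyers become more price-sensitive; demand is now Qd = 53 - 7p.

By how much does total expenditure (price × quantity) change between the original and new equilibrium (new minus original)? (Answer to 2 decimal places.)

-84.44

Solve the original market: 53 - 4p = 2p + 5, hence p = 8 and Q = 21.
With the change applied: demand Qd = 53 - 7p, supply Qs = 2p + 5.
Equate the new curves: 53 - 7p = 2p + 5, giving 48 = 9p, p = 16/3 ≈ 5.3333, Q = 47/3 ≈ 15.6667.
Expenditure moves from 8×21 = 168 to 5.3333×15.6667 = 83.5556; change = -84.44.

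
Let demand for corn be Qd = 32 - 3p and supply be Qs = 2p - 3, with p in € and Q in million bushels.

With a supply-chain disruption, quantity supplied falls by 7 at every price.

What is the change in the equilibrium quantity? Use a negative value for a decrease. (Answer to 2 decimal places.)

Before the shock: 32 - 3p = 2p - 3 ⇒ 35 = 5p ⇒ p = 7, Q = 11.
The new curves are Qd = 32 - 3p (demand) and Qs = 2p - 10 (supply).
New equilibrium: 32 - 3p = 2p - 10 ⇒ 42 = 5p ⇒ p = 8.4, Q = 6.8.
ΔQ = 6.8 − 11 = -4.20.

-4.20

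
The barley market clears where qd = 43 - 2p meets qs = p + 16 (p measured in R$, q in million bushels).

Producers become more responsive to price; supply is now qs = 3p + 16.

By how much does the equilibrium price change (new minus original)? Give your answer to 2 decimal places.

Initially, 43 - 2p = p + 16, so 27 = 3p and p = 9, q = 25.
With the change applied: demand qd = 43 - 2p, supply qs = 3p + 16.
Setting them equal: 43 - 2p = 3p + 16 → 27 = 5p, so p = 5.4 and q = 32.2.
Δp = 5.4 − 9 = -3.60.

-3.60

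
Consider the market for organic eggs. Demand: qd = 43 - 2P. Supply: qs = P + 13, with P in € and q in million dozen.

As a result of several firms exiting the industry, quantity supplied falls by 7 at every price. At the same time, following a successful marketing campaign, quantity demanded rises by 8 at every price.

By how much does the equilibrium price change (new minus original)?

Solve the original market: 43 - 2P = P + 13, hence P = 10 and q = 23.
The shock moves the curves to qd = 51 - 2P and qs = P + 6.
Equate the new curves: 51 - 2P = P + 6, giving 45 = 3P, P = 15, q = 21.
ΔP = 15 − 10 = +5.

+5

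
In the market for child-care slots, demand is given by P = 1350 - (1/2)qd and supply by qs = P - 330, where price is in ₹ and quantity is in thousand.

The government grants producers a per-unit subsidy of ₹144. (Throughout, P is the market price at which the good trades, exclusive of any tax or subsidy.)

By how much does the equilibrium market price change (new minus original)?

-48

Solve the original market: 2700 - 2P = P - 330, hence P = 1010 and q = 680.
Since sellers receive the price plus the subsidy, the effective supply curve becomes qs = P - 186.
New equilibrium: 2700 - 2P = P - 186 ⇒ 2886 = 3P ⇒ P = 962, q = 776.
ΔP = 962 − 1010 = -48.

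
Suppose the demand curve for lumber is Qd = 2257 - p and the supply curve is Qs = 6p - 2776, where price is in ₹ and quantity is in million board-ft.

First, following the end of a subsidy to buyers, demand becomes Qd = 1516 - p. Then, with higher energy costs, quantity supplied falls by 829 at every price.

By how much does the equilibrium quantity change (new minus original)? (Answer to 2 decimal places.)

-753.57

Original equilibrium: 2257 - p = 6p - 2776 gives 5033 = 7p, so p = 719 and Q = 1538.
After the shift, demand is Qd = 1516 - p and supply is Qs = 6p - 3605.
Clearing the new market: 1516 - p = 6p - 3605, so p = 5121/7 ≈ 731.5714 and Q = 5491/7 ≈ 784.4286.
ΔQ = 784.4286 − 1538 = -753.57.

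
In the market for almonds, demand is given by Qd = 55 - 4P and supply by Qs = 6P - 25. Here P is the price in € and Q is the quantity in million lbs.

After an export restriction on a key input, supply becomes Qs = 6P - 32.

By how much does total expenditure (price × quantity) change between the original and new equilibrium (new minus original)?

-8.26

Initially, 55 - 4P = 6P - 25, so 80 = 10P and P = 8, Q = 23.
After the shift, demand is Qd = 55 - 4P and supply is Qs = 6P - 32.
Clearing the new market: 55 - 4P = 6P - 32, so P = 8.7 and Q = 20.2.
Expenditure moves from 8×23 = 184 to 8.7×20.2 = 175.74; change = -8.26.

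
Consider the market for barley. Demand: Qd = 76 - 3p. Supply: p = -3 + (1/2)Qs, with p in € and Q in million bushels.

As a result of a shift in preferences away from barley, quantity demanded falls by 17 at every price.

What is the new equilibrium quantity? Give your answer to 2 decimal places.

Solve the original market: 76 - 3p = 2p + 6, hence p = 14 and Q = 34.
The new curves are Qd = 59 - 3p (demand) and Qs = 2p + 6 (supply).
Equate the new curves: 59 - 3p = 2p + 6, giving 53 = 5p, p = 10.6, Q = 27.2.

27.20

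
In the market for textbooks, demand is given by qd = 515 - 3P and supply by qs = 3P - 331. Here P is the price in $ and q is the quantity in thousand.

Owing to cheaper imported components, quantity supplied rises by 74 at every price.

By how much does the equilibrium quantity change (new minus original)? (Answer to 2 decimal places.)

+37.00

Before the shock: 515 - 3P = 3P - 331 ⇒ 846 = 6P ⇒ P = 141, q = 92.
The new curves are qd = 515 - 3P (demand) and qs = 3P - 257 (supply).
Equate the new curves: 515 - 3P = 3P - 257, giving 772 = 6P, P = 386/3 ≈ 128.6667, q = 129.
Δq = 129 − 92 = +37.00.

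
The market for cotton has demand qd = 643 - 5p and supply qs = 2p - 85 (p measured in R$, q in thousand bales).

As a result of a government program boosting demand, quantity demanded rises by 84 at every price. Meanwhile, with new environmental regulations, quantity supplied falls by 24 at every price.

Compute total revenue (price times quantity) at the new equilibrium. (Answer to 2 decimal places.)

15508.65

Before the shock: 643 - 5p = 2p - 85 ⇒ 728 = 7p ⇒ p = 104, q = 123.
After the shift, demand is qd = 727 - 5p and supply is qs = 2p - 109.
Clearing the new market: 727 - 5p = 2p - 109, so p = 836/7 ≈ 119.4286 and q = 909/7 ≈ 129.8571.
New expenditure = 119.4286 × 129.8571 = 15508.65.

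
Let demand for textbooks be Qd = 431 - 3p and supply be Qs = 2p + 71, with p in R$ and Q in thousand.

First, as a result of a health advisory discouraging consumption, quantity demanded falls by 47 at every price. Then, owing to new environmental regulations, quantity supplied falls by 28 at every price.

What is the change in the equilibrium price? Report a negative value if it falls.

-3.8

Solve the original market: 431 - 3p = 2p + 71, hence p = 72 and Q = 215.
With the change applied: demand Qd = 384 - 3p, supply Qs = 2p + 43.
New equilibrium: 384 - 3p = 2p + 43 ⇒ 341 = 5p ⇒ p = 68.2, Q = 179.4.
Δp = 68.2 − 72 = -3.8.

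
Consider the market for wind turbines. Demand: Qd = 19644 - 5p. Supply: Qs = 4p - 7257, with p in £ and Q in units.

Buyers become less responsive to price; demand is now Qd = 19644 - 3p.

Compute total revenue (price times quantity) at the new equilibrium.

Original equilibrium: 19644 - 5p = 4p - 7257 gives 26901 = 9p, so p = 2989 and Q = 4699.
The new curves are Qd = 19644 - 3p (demand) and Qs = 4p - 7257 (supply).
New equilibrium: 19644 - 3p = 4p - 7257 ⇒ 26901 = 7p ⇒ p = 3843, Q = 8115.
New expenditure = 3843 × 8115 = 31185945.

31185945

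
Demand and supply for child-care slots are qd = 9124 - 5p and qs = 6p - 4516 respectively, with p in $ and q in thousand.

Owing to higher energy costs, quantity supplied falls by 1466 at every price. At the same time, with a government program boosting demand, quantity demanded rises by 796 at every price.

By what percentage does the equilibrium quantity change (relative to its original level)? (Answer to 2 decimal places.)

Initially, 9124 - 5p = 6p - 4516, so 13640 = 11p and p = 1240, q = 2924.
The new curves are qd = 9920 - 5p (demand) and qs = 6p - 5982 (supply).
New equilibrium: 9920 - 5p = 6p - 5982 ⇒ 15902 = 11p ⇒ p = 15902/11 ≈ 1445.6364, q = 29610/11 ≈ 2691.8182.
%Δq = (2691.8182 − 2924) / 2924 × 100 = -7.94%.

-7.94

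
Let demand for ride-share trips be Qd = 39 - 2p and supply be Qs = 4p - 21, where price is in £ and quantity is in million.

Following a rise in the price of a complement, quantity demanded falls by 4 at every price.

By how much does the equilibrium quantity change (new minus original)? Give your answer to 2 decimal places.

Initially, 39 - 2p = 4p - 21, so 60 = 6p and p = 10, Q = 19.
The new curves are Qd = 35 - 2p (demand) and Qs = 4p - 21 (supply).
New equilibrium: 35 - 2p = 4p - 21 ⇒ 56 = 6p ⇒ p = 28/3 ≈ 9.3333, Q = 49/3 ≈ 16.3333.
ΔQ = 16.3333 − 19 = -2.67.

-2.67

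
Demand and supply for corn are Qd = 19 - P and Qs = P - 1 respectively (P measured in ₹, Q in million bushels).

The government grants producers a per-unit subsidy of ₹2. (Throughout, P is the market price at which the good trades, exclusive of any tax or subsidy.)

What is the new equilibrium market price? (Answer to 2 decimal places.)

9.00

Initially, 19 - P = P - 1, so 20 = 2P and P = 10, Q = 9.
Since sellers receive the price plus the subsidy, the effective supply curve becomes Qs = P + 1.
Equate the new curves: 19 - P = P + 1, giving 18 = 2P, P = 9, Q = 10.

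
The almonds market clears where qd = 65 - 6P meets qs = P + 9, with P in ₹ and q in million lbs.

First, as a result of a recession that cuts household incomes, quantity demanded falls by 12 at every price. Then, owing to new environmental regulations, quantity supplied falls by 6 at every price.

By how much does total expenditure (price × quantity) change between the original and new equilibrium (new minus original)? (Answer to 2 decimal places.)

Before the shock: 65 - 6P = P + 9 ⇒ 56 = 7P ⇒ P = 8, q = 17.
After the shift, demand is qd = 53 - 6P and supply is qs = P + 3.
New equilibrium: 53 - 6P = P + 3 ⇒ 50 = 7P ⇒ P = 50/7 ≈ 7.1429, q = 71/7 ≈ 10.1429.
Expenditure moves from 8×17 = 136 to 7.1429×10.1429 = 72.4490; change = -63.55.

-63.55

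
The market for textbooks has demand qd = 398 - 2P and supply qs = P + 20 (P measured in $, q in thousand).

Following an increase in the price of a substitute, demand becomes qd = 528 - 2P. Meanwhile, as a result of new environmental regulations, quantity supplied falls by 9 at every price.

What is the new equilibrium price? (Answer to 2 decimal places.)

Solve the original market: 398 - 2P = P + 20, hence P = 126 and q = 146.
With the change applied: demand qd = 528 - 2P, supply qs = P + 11.
Equate the new curves: 528 - 2P = P + 11, giving 517 = 3P, P = 517/3 ≈ 172.3333, q = 550/3 ≈ 183.3333.

172.33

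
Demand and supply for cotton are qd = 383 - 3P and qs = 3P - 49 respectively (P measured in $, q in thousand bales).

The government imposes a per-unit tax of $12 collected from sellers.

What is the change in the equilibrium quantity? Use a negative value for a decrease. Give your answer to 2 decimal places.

Initially, 383 - 3P = 3P - 49, so 432 = 6P and P = 72, q = 167.
Since sellers keep the price net of the tax, the effective supply curve becomes qs = 3P - 85.
Clearing the new market: 383 - 3P = 3P - 85, so P = 78 and q = 149.
Δq = 149 − 167 = -18.00.

-18.00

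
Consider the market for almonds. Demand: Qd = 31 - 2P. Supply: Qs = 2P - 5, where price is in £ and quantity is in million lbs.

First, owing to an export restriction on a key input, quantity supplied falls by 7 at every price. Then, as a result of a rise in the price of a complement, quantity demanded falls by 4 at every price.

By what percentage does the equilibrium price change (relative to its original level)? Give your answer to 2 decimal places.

+8.33

Original equilibrium: 31 - 2P = 2P - 5 gives 36 = 4P, so P = 9 and Q = 13.
After the shift, demand is Qd = 27 - 2P and supply is Qs = 2P - 12.
Clearing the new market: 27 - 2P = 2P - 12, so P = 9.75 and Q = 7.5.
%ΔP = (9.75 − 9) / 9 × 100 = +8.33%.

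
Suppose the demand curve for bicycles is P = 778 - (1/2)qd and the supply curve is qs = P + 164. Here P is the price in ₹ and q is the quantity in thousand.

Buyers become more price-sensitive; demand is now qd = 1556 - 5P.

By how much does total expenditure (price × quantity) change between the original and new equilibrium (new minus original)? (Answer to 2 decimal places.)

Solve the original market: 1556 - 2P = P + 164, hence P = 464 and q = 628.
The new curves are qd = 1556 - 5P (demand) and qs = P + 164 (supply).
Clearing the new market: 1556 - 5P = P + 164, so P = 232 and q = 396.
Expenditure moves from 464×628 = 291392 to 232×396 = 91872; change = -199520.00.

-199520.00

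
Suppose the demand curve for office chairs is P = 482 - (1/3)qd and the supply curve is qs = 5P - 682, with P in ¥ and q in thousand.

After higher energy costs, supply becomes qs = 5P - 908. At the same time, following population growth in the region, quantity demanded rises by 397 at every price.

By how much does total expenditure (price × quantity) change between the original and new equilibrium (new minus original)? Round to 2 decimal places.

+106643.58

Original equilibrium: 1446 - 3P = 5P - 682 gives 2128 = 8P, so P = 266 and q = 648.
With the change applied: demand qd = 1843 - 3P, supply qs = 5P - 908.
New equilibrium: 1843 - 3P = 5P - 908 ⇒ 2751 = 8P ⇒ P = 343.875, q = 811.375.
Expenditure moves from 266×648 = 172368 to 343.875×811.375 = 279011.578125; change = +106643.58.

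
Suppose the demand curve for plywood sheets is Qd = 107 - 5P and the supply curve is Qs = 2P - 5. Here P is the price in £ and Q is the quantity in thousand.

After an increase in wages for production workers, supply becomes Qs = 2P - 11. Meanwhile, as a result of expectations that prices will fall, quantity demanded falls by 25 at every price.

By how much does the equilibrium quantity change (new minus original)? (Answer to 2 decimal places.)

-11.43

Solve the original market: 107 - 5P = 2P - 5, hence P = 16 and Q = 27.
The new curves are Qd = 82 - 5P (demand) and Qs = 2P - 11 (supply).
Equate the new curves: 82 - 5P = 2P - 11, giving 93 = 7P, P = 93/7 ≈ 13.2857, Q = 109/7 ≈ 15.5714.
ΔQ = 15.5714 − 27 = -11.43.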